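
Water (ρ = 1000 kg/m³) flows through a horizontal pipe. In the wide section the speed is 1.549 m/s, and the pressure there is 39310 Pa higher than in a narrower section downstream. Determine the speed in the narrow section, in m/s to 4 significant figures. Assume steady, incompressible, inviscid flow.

v₂ ≈ 9.001 m/s

Horizontal Bernoulli: P₁ + ½ρv₁² = P₂ + ½ρv₂², so v₂² = v₁² + 2(P₁ − P₂)/ρ.
v₂ = √(1.549² + 2·39310/1000) = √(2.399 + 78.62) = 9.001 m/s.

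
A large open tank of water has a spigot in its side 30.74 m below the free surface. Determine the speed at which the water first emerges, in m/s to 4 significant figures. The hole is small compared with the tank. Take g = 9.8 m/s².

With the surface at rest and both surface and jet at atmospheric pressure, Bernoulli gives ρg h = ½ρv², so v = √(2gh) = √(2·9.8·30.74) = 24.55 m/s.

v ≈ 24.55 m/s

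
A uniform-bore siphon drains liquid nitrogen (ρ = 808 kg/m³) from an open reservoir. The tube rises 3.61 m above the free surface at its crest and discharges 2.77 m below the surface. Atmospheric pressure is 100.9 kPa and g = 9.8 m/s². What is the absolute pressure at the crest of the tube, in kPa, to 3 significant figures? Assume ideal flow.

50.4 kPa

From the surface to the outlet (both open to atmosphere, surface at rest): v = √(2g·h_out) = √(2·9.8·2.77) = 7.37 m/s.
With constant cross-section the crest speed equals v; applying Bernoulli from the surface up to the crest, P_top = P_atm − ½ρv² − ρg·h_top.
P_top = 100900 − ½·808·7.37² − 808·9.8·3.61 = 50400 Pa.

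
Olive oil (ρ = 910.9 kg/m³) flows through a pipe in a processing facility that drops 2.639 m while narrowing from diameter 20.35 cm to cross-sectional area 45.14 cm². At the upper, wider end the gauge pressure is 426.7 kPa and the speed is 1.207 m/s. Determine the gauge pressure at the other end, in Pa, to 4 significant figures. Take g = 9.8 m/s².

P₂ ≈ 416500 Pa

By continuity, v₂ = v₁·A₁/A₂ = 1.207·(325.3/45.14) = 8.697 m/s.
Energy conservation along the streamline gives P₂ = P₁ − ½ρ(v₂² − v₁²) − ρg(h₂ − h₁).
P₂ = 426700 + ½·910.9·(1.207² − 8.697²) − 910.9·9.8·(−2.639) = 426700 + (-33780) − (-23560) = 416500 Pa.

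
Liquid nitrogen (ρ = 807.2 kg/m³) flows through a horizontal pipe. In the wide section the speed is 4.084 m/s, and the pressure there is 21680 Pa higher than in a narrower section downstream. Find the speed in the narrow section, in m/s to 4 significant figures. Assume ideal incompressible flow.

Along the level pipe P + ½ρv² is conserved, hence v₂² = v₁² + 2(P₁ − P₂)/ρ.
v₂ = √(4.084² + 2·21680/807.2) = √(16.68 + 53.72) = 8.390 m/s.

v₂ ≈ 8.390 m/s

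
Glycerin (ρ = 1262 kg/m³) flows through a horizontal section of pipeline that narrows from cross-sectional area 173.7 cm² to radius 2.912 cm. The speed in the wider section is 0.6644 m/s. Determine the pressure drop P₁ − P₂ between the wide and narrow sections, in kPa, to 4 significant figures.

Continuity gives A₁v₁ = A₂v₂, so v₂ = (173.7 cm²)/(26.64 cm²) × 0.6644 m/s = 4.332 m/s.
Bernoulli (h₁ = h₂): P₁ − P₂ = ½ρ(v₂² − v₁²).
P₁ − P₂ = ½·1262·(4.332² − 0.6644²) = ½·1262·18.33 = 11560 Pa.

ΔP ≈ 11.56 kPa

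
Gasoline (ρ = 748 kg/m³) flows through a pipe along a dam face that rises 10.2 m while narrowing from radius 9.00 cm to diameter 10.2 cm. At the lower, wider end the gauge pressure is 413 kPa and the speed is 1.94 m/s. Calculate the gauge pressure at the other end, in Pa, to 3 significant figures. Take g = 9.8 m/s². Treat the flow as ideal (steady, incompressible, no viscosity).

By continuity, v₂ = v₁·A₁/A₂ = 1.94·(254/81.7) = 6.04 m/s.
Bernoulli: P₁ + ½ρv₁² + ρg h₁ = P₂ + ½ρv₂² + ρg h₂, so P₂ = P₁ + ½ρ(v₁² − v₂²) − ρg(h₂ − h₁).
P₂ = 413000 + ½·748·(1.94² − 6.04²) − 748·9.8·(+10.2) = 413000 + (-12200) − (74800) = 326000 Pa.

P₂ ≈ 326000 Pa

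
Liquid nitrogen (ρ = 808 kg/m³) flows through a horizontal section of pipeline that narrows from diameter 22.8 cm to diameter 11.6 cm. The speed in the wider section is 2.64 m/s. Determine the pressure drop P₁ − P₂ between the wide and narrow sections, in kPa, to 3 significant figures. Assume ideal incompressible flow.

ΔP ≈ 39.2 kPa

By continuity, v₂ = v₁·A₁/A₂ = 2.64·(408/106) = 10.2 m/s.
With no height change, Bernoulli's equation is P₁ + ½ρv₁² = P₂ + ½ρv₂².
P₁ − P₂ = ½·808·(10.2² − 2.64²) = ½·808·97.1 = 39200 Pa.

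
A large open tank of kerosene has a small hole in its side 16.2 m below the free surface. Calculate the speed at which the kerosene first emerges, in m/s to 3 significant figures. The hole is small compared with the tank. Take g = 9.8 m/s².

v = 17.8 m/s

The surface is effectively still and both ends are open, so ½v² = gh and v = √(2·9.8·16.2) = 17.8 m/s.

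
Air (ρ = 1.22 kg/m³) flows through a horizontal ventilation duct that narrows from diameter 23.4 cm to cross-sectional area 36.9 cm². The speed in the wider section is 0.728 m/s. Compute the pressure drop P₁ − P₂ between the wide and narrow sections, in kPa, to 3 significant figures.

0.0436 kPa

Mass conservation (A₁v₁ = A₂v₂) gives v₂ = 0.728 × 430/36.9 = 8.48 m/s.
Along the horizontal streamline, P + ½ρv² is constant.
P₁ − P₂ = ½·1.22·(8.48² − 0.728²) = ½·1.22·71.5 = 43.6 Pa.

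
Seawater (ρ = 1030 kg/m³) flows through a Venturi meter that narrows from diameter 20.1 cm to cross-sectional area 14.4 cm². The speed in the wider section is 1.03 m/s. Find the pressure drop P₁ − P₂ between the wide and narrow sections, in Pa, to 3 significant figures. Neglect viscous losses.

ΔP = 265000 Pa

The volume flow rate is constant, so v₂ = (A₁/A₂)v₁ = (317/14.4)·1.03 = 22.7 m/s.
The pipe is horizontal, so Bernoulli reduces to P₁ + ½ρv₁² = P₂ + ½ρv₂².
P₁ − P₂ = ½·1030·(22.7² − 1.03²) = ½·1030·514 = 265000 Pa.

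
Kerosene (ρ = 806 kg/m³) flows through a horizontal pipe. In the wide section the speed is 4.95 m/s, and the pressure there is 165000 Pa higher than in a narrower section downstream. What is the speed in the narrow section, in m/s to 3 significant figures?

20.8 m/s

With h₁ = h₂, rearranging Bernoulli gives v₂ = √(v₁² + 2ΔP/ρ).
v₂ = √(4.95² + 2·165000/806) = √(24.5 + 409) = 20.8 m/s.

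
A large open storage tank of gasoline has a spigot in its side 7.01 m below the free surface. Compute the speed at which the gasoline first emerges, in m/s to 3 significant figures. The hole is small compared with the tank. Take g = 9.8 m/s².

The surface is effectively still and both ends are open, so ½v² = gh and v = √(2·9.8·7.01) = 11.7 m/s.

11.7 m/s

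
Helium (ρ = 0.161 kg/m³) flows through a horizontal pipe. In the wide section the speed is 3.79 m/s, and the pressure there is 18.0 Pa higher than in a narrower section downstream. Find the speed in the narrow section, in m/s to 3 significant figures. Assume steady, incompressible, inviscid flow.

v₂ = 15.4 m/s

Horizontal Bernoulli: P₁ + ½ρv₁² = P₂ + ½ρv₂², so v₂² = v₁² + 2(P₁ − P₂)/ρ.
v₂ = √(3.79² + 2·18.0/0.161) = √(14.4 + 224) = 15.4 m/s.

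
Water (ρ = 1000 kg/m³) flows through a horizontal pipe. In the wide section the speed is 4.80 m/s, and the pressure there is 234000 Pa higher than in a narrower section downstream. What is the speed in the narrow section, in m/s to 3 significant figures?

22.2 m/s

With h₁ = h₂, rearranging Bernoulli gives v₂ = √(v₁² + 2ΔP/ρ).
v₂ = √(4.80² + 2·234000/1000) = √(23.0 + 468) = 22.2 m/s.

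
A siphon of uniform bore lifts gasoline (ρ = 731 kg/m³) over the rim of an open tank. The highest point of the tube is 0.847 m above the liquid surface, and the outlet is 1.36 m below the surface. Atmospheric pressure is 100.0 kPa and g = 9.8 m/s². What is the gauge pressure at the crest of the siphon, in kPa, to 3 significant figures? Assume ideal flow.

P_gauge ≈ -15.8 kPa

From the surface to the outlet (both open to atmosphere, surface at rest): v = √(2g·h_out) = √(2·9.8·1.36) = 5.16 m/s.
Continuity keeps v the same throughout the tube; from surface to crest, P_atm + 0 = P_top + ½ρv² + ρg·h_top.
P_top = 100000 − ½·731·5.16² − 731·9.8·0.847 = 84200 Pa. So P_gauge = P_top − P_atm = -15800 Pa.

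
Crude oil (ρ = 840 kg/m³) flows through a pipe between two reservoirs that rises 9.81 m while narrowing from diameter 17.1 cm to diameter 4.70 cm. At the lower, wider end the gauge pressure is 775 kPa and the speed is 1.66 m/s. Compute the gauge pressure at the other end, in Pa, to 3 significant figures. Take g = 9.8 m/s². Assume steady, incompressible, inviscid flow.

P₂ ≈ 493000 Pa

Mass conservation (A₁v₁ = A₂v₂) gives v₂ = 1.66 × 230/17.3 = 22.0 m/s.
Energy conservation along the streamline gives P₂ = P₁ − ½ρ(v₂² − v₁²) − ρg(h₂ − h₁).
P₂ = 775000 + ½·840·(1.66² − 22.0²) − 840·9.8·(+9.81) = 775000 + (-202000) − (80800) = 493000 Pa.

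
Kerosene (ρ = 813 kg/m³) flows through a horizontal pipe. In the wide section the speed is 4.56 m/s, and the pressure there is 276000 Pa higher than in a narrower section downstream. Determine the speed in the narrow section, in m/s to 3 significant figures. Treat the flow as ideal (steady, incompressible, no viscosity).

v₂ ≈ 26.5 m/s

With h₁ = h₂, rearranging Bernoulli gives v₂ = √(v₁² + 2ΔP/ρ).
v₂ = √(4.56² + 2·276000/813) = √(20.8 + 679) = 26.5 m/s.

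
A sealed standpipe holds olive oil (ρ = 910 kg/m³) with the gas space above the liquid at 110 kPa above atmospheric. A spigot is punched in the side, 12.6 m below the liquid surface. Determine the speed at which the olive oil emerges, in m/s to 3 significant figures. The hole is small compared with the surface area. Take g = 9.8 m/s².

Take point 1 at the surface (v₁ ≈ 0) and point 2 at the hole (at atmospheric pressure). Bernoulli: P₁ + ρg h = P_atm + ½ρv₂².
With P₁ − P_atm = 110000 Pa, v₂ = √(2gh + 2ΔP/ρ) = √(2·9.8·12.6 + 2·110000/910) = 22.1 m/s.

v ≈ 22.1 m/s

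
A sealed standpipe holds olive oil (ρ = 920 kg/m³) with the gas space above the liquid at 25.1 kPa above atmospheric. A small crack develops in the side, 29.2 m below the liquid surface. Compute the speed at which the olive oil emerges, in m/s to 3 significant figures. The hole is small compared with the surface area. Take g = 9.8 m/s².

25.0 m/s

Take point 1 at the surface (v₁ ≈ 0) and point 2 at the hole (at atmospheric pressure). Bernoulli: P₁ + ρg h = P_atm + ½ρv₂².
With P₁ − P_atm = 25100 Pa, v₂ = √(2gh + 2ΔP/ρ) = √(2·9.8·29.2 + 2·25100/920) = 25.0 m/s.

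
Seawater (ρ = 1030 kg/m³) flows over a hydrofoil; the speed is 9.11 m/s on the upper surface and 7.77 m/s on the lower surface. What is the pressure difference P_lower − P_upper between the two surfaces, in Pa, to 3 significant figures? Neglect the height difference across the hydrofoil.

ΔP ≈ 11600 Pa

The pressure is lower where the speed is higher: ΔP = ½ρ(v_up² − v_low²).
ΔP = ½·1030·(9.11² − 7.77²) = 11600 Pa.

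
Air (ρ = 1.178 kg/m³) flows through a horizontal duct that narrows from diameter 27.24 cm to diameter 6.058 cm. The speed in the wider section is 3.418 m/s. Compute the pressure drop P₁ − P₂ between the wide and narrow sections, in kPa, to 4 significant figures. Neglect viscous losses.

By continuity, v₂ = v₁·A₁/A₂ = 3.418·(582.8/28.82) = 69.11 m/s.
Bernoulli (h₁ = h₂): P₁ − P₂ = ½ρ(v₂² − v₁²).
P₁ − P₂ = ½·1.178·(69.11² − 3.418²) = ½·1.178·4764 = 2806 Pa.

2.806 kPa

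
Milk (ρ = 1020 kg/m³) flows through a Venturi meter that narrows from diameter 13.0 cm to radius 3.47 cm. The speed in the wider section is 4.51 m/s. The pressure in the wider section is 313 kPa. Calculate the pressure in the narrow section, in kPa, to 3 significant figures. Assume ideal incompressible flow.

196 kPa

By continuity, v₂ = v₁·A₁/A₂ = 4.51·(133/37.8) = 15.8 m/s.
Bernoulli (h₁ = h₂): P₁ − P₂ = ½ρ(v₂² − v₁²).
P₂ = P₁ − ½ρ(v₂² − v₁²) = 313000 − ½·1020·(15.8² − 4.51²) = 313000 − 117000 = 196000 Pa.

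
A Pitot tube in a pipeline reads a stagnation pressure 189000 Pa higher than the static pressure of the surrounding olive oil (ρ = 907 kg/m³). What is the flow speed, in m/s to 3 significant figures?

v ≈ 20.4 m/s

Bernoulli between the free stream and the stagnation point: ½ρv² = P_stag − P_static.
v = √(2ΔP/ρ) = √(2·189000/907) = 20.4 m/s.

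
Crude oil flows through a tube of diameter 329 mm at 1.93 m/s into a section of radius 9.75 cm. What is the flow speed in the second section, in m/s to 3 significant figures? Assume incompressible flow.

v₂ ≈ 5.49 m/s

By continuity, v₂ = v₁·A₁/A₂ = 1.93·(850/299) = 5.49 m/s.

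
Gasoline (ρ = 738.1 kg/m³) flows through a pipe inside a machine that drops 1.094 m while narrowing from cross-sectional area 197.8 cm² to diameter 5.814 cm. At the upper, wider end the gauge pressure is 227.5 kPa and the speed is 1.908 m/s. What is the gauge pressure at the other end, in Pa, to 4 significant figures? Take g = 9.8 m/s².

Continuity gives A₁v₁ = A₂v₂, so v₂ = (197.8 cm²)/(26.55 cm²) × 1.908 m/s = 14.22 m/s.
Applying Bernoulli between the two ends and solving for P₂: P₂ = P₁ + ½ρ(v₁² − v₂²) − ρgΔh.
P₂ = 227500 + ½·738.1·(1.908² − 14.22²) − 738.1·9.8·(−1.094) = 227500 + (-73240) − (-7913) = 162200 Pa.

P₂ ≈ 162200 Pa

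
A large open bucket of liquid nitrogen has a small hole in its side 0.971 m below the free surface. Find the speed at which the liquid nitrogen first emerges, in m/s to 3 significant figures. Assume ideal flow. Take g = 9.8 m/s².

With the surface at rest and both surface and jet at atmospheric pressure, Bernoulli gives ρg h = ½ρv², so v = √(2gh) = √(2·9.8·0.971) = 4.36 m/s.

v ≈ 4.36 m/s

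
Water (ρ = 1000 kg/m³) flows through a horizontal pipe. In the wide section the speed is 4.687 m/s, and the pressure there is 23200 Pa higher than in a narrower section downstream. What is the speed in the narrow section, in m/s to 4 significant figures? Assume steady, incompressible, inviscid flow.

v₂ ≈ 8.268 m/s

With h₁ = h₂, rearranging Bernoulli gives v₂ = √(v₁² + 2ΔP/ρ).
v₂ = √(4.687² + 2·23200/1000) = √(21.97 + 46.40) = 8.268 m/s.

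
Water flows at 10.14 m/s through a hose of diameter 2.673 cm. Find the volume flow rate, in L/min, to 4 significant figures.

Q = A·v = 0.0005612 m² × 10.14 m/s = 0.005690 m³/s.
Converting: 0.005690 m³/s × 60000 = 341.4 L/min.

Q ≈ 341.4 L/min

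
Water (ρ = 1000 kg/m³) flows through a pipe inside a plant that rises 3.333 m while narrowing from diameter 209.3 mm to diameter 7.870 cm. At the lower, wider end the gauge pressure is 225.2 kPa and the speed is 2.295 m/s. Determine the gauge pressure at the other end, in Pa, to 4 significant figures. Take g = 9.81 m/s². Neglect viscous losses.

Mass conservation (A₁v₁ = A₂v₂) gives v₂ = 2.295 × 344.1/48.65 = 16.23 m/s.
Bernoulli: P₁ + ½ρv₁² + ρg h₁ = P₂ + ½ρv₂² + ρg h₂, so P₂ = P₁ + ½ρ(v₁² − v₂²) − ρg(h₂ − h₁).
P₂ = 225200 + ½·1000·(2.295² − 16.23²) − 1000·9.81·(+3.333) = 225200 + (-129100) − (32700) = 63400 Pa.

63400 Pa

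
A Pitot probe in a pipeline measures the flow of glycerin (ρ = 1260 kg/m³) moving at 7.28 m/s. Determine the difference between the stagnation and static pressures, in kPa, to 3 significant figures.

ΔP ≈ 33.4 kPa

At the stagnation point the flow is brought to rest, so Bernoulli gives P_stag − P_static = ½ρv².
ΔP = ½·1260·7.28² = 33400 Pa.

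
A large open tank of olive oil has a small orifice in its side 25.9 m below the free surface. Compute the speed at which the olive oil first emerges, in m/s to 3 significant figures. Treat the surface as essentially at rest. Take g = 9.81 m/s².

v ≈ 22.5 m/s

The surface is effectively still and both ends are open, so ½v² = gh and v = √(2·9.81·25.9) = 22.5 m/s.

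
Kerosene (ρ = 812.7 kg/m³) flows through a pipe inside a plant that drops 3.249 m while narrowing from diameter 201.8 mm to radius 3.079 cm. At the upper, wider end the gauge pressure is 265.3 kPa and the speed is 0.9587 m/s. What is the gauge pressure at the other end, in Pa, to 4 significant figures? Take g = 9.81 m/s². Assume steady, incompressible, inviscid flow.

P₂ ≈ 248500 Pa

The volume flow rate is constant, so v₂ = (A₁/A₂)v₁ = (319.8/29.78)·0.9587 = 10.30 m/s.
Bernoulli: P₁ + ½ρv₁² + ρg h₁ = P₂ + ½ρv₂² + ρg h₂, so P₂ = P₁ + ½ρ(v₁² − v₂²) − ρg(h₂ − h₁).
P₂ = 265300 + ½·812.7·(0.9587² − 10.30²) − 812.7·9.81·(−3.249) = 265300 + (-42700) − (-25900) = 248500 Pa.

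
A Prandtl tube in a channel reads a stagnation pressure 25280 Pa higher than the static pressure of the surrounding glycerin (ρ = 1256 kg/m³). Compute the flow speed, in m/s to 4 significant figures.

v ≈ 6.345 m/s

At the stagnation point the flow is brought to rest, so Bernoulli gives P_stag − P_static = ½ρv².
v = √(2ΔP/ρ) = √(2·25280/1256) = 6.345 m/s.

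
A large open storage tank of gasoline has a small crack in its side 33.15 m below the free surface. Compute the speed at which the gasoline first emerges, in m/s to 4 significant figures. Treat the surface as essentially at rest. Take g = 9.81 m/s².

Torricelli's result v = √(2gh) gives v = √(2·9.81·33.15) = 25.50 m/s.

25.50 m/s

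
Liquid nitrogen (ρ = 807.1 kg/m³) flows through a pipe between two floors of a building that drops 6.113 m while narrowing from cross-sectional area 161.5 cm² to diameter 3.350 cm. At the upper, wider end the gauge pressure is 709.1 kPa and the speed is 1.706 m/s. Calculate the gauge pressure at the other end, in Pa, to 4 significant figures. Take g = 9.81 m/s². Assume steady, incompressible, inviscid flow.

P₂ ≈ 364400 Pa

Continuity gives A₁v₁ = A₂v₂, so v₂ = (161.5 cm²)/(8.814 cm²) × 1.706 m/s = 31.26 m/s.
Energy conservation along the streamline gives P₂ = P₁ − ½ρ(v₂² − v₁²) − ρg(h₂ − h₁).
P₂ = 709100 + ½·807.1·(1.706² − 31.26²) − 807.1·9.81·(−6.113) = 709100 + (-393100) − (-48400) = 364400 Pa.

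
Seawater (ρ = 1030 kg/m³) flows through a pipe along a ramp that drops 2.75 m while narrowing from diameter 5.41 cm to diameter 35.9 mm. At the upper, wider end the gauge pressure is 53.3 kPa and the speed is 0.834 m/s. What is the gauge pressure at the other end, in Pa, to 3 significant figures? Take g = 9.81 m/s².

By continuity, v₂ = v₁·A₁/A₂ = 0.834·(23.0/10.1) = 1.89 m/s.
Bernoulli: P₁ + ½ρv₁² + ρg h₁ = P₂ + ½ρv₂² + ρg h₂, so P₂ = P₁ + ½ρ(v₁² − v₂²) − ρg(h₂ − h₁).
P₂ = 53300 + ½·1030·(0.834² − 1.89²) − 1030·9.81·(−2.75) = 53300 + (-1490) − (-27800) = 79600 Pa.

P₂ ≈ 79600 Pa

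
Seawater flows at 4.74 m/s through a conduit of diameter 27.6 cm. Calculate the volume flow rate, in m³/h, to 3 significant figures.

1020 m³/h

Q = A·v = 0.0598 m² × 4.74 m/s = 0.284 m³/s.
Converting: 0.284 m³/s × 3600 = 1020 m³/h.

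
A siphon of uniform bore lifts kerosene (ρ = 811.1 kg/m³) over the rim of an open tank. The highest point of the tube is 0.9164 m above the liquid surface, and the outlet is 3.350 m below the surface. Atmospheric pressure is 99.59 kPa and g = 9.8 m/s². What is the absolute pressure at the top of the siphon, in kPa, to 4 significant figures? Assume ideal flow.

From the surface to the outlet (both open to atmosphere, surface at rest): v = √(2g·h_out) = √(2·9.8·3.350) = 8.103 m/s.
The bore is uniform, so the speed at the crest is the same v. Bernoulli surface→crest: P_atm = P_top + ½ρv² + ρg·h_top.
P_top = 99590 − ½·811.1·8.103² − 811.1·9.8·0.9164 = 65680 Pa.

P_top ≈ 65.68 kPa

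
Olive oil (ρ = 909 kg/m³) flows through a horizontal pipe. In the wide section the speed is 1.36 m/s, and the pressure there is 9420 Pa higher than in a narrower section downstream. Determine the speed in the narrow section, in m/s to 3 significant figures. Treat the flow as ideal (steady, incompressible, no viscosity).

v₂ ≈ 4.75 m/s

Along the level pipe P + ½ρv² is conserved, hence v₂² = v₁² + 2(P₁ − P₂)/ρ.
v₂ = √(1.36² + 2·9420/909) = √(1.85 + 20.7) = 4.75 m/s.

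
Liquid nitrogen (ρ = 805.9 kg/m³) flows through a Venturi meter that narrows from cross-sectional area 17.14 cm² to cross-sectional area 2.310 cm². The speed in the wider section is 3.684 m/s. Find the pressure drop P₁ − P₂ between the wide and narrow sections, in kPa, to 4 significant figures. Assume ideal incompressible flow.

By continuity, v₂ = v₁·A₁/A₂ = 3.684·(17.14/2.310) = 27.33 m/s.
With no height change, Bernoulli's equation is P₁ + ½ρv₁² = P₂ + ½ρv₂².
P₁ − P₂ = ½·805.9·(27.33² − 3.684²) = ½·805.9·733.6 = 295600 Pa.

ΔP ≈ 295.6 kPa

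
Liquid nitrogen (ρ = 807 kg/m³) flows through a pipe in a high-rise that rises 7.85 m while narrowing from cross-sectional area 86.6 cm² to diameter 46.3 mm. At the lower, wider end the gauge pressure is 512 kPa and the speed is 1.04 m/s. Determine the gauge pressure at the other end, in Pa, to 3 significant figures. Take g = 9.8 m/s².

P₂ ≈ 439000 Pa

Continuity gives A₁v₁ = A₂v₂, so v₂ = (86.6 cm²)/(16.8 cm²) × 1.04 m/s = 5.35 m/s.
Bernoulli: P₁ + ½ρv₁² + ρg h₁ = P₂ + ½ρv₂² + ρg h₂, so P₂ = P₁ + ½ρ(v₁² − v₂²) − ρg(h₂ − h₁).
P₂ = 512000 + ½·807·(1.04² − 5.35²) − 807·9.8·(+7.85) = 512000 + (-11100) − (62100) = 439000 Pa.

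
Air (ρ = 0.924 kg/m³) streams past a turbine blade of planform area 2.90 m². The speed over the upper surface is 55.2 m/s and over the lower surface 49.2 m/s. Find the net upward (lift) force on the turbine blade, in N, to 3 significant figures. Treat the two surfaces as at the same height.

With equal heights on the two surfaces, Bernoulli gives P_lower − P_upper = ½ρ(v_upper² − v_lower²).
ΔP = ½·0.924·(55.2² − 49.2²) = 289 Pa.
Lift = ΔP · A = 289 × 2.90 = 839 N.

F ≈ 839 N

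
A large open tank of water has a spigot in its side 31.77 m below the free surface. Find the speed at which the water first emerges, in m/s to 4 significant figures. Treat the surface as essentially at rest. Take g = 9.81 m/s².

With the surface at rest and both surface and jet at atmospheric pressure, Bernoulli gives ρg h = ½ρv², so v = √(2gh) = √(2·9.81·31.77) = 24.97 m/s.

v = 24.97 m/s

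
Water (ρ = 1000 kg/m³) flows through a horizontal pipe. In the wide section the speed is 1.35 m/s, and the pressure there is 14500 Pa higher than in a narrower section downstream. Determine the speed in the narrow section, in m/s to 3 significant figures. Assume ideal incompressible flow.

Horizontal Bernoulli: P₁ + ½ρv₁² = P₂ + ½ρv₂², so v₂² = v₁² + 2(P₁ − P₂)/ρ.
v₂ = √(1.35² + 2·14500/1000) = √(1.82 + 29.0) = 5.55 m/s.

5.55 m/s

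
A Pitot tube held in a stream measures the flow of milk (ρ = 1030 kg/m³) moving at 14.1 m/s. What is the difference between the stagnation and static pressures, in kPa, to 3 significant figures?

ΔP = 102 kPa

At the stagnation point the flow is brought to rest, so Bernoulli gives P_stag − P_static = ½ρv².
ΔP = ½·1030·14.1² = 102000 Pa.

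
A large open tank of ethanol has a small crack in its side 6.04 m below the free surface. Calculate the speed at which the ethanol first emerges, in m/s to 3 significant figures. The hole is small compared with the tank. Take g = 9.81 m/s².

v ≈ 10.9 m/s

The surface is effectively still and both ends are open, so ½v² = gh and v = √(2·9.81·6.04) = 10.9 m/s.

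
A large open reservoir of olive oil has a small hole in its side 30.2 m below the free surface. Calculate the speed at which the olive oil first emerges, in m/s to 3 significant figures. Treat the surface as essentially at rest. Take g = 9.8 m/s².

v = 24.3 m/s

With the surface at rest and both surface and jet at atmospheric pressure, Bernoulli gives ρg h = ½ρv², so v = √(2gh) = √(2·9.8·30.2) = 24.3 m/s.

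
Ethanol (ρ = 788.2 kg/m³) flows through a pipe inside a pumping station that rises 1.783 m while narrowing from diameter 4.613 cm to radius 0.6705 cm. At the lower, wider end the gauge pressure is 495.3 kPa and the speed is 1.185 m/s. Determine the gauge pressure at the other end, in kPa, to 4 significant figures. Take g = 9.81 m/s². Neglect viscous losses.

By continuity, v₂ = v₁·A₁/A₂ = 1.185·(16.71/1.412) = 14.02 m/s.
Bernoulli: P₁ + ½ρv₁² + ρg h₁ = P₂ + ½ρv₂² + ρg h₂, so P₂ = P₁ + ½ρ(v₁² − v₂²) − ρg(h₂ − h₁).
P₂ = 495300 + ½·788.2·(1.185² − 14.02²) − 788.2·9.81·(+1.783) = 495300 + (-76940) − (13790) = 404600 Pa.

P₂ ≈ 404.6 kPa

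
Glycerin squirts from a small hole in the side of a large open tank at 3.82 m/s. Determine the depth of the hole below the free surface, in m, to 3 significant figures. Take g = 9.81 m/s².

Inverting v = √(2gh) gives h = v² / 2g.
h = 3.82²/(2·9.81) = 14.6/19.62 = 0.744 m.

h ≈ 0.744 m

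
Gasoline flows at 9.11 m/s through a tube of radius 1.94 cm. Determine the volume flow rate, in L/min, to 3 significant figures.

Q = A·v = 0.00118 m² × 9.11 m/s = 0.0108 m³/s.
Converting: 0.0108 m³/s × 60000 = 646 L/min.

Q = 646 L/min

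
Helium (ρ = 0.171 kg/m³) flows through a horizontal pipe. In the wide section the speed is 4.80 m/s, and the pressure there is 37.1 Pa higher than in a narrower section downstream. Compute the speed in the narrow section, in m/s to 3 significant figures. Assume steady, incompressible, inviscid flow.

v₂ = 21.4 m/s

With h₁ = h₂, rearranging Bernoulli gives v₂ = √(v₁² + 2ΔP/ρ).
v₂ = √(4.80² + 2·37.1/0.171) = √(23.0 + 434) = 21.4 m/s.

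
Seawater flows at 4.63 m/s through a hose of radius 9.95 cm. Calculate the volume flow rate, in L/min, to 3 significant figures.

Q = A·v = 0.0311 m² × 4.63 m/s = 0.144 m³/s.
Converting: 0.144 m³/s × 60000 = 8640 L/min.

Q ≈ 8640 L/min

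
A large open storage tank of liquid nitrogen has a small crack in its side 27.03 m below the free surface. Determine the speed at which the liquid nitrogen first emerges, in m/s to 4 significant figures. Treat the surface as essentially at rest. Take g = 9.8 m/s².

With the surface at rest and both surface and jet at atmospheric pressure, Bernoulli gives ρg h = ½ρv², so v = √(2gh) = √(2·9.8·27.03) = 23.02 m/s.

23.02 m/s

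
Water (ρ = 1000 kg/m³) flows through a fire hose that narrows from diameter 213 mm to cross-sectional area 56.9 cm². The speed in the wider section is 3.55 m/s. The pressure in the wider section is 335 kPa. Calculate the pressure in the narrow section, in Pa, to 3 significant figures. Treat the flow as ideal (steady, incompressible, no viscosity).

Continuity gives A₁v₁ = A₂v₂, so v₂ = (356 cm²)/(56.9 cm²) × 3.55 m/s = 22.2 m/s.
Along the horizontal streamline, P + ½ρv² is constant.
P₂ = P₁ − ½ρ(v₂² − v₁²) = 335000 − ½·1000·(22.2² − 3.55²) = 335000 − 241000 = 94200 Pa.

P₂ = 94200 Pa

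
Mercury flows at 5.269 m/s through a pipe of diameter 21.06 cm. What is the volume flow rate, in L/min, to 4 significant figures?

Q ≈ 11010 L/min

Q = A·v = 0.03483 m² × 5.269 m/s = 0.1835 m³/s.
Converting: 0.1835 m³/s × 60000 = 11010 L/min.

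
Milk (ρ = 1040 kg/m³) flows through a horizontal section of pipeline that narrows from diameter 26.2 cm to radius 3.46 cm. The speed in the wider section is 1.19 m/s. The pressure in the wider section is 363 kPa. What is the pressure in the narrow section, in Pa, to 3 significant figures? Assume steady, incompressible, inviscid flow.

By continuity, v₂ = v₁·A₁/A₂ = 1.19·(539/37.6) = 17.1 m/s.
Bernoulli (h₁ = h₂): P₁ − P₂ = ½ρ(v₂² − v₁²).
P₂ = P₁ − ½ρ(v₂² − v₁²) = 363000 − ½·1040·(17.1² − 1.19²) = 363000 − 151000 = 212000 Pa.

P₂ ≈ 212000 Pa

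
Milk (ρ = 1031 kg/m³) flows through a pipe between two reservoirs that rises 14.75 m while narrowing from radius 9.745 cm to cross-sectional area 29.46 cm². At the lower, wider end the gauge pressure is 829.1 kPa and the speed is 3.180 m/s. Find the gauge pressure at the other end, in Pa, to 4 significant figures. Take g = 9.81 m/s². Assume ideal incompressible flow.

Continuity gives A₁v₁ = A₂v₂, so v₂ = (298.3 cm²)/(29.46 cm²) × 3.180 m/s = 32.20 m/s.
Applying Bernoulli between the two ends and solving for P₂: P₂ = P₁ + ½ρ(v₁² − v₂²) − ρgΔh.
P₂ = 829100 + ½·1031·(3.180² − 32.20²) − 1031·9.81·(+14.75) = 829100 + (-529400) − (149200) = 150500 Pa.

P₂ ≈ 150500 Pa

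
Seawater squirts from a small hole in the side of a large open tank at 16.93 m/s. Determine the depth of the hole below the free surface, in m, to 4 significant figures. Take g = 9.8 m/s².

Inverting v = √(2gh) gives h = v² / 2g.
h = 16.93²/(2·9.8) = 286.6/19.60 = 14.62 m.

14.62 m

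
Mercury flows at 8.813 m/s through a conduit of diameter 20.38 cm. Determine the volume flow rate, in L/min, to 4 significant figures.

Q ≈ 17250 L/min

Q = A·v = 0.03262 m² × 8.813 m/s = 0.2875 m³/s.
Converting: 0.2875 m³/s × 60000 = 17250 L/min.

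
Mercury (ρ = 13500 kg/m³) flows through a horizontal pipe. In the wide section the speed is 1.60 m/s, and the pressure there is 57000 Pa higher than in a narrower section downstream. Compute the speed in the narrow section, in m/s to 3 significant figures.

v₂ = 3.32 m/s

Along the level pipe P + ½ρv² is conserved, hence v₂² = v₁² + 2(P₁ − P₂)/ρ.
v₂ = √(1.60² + 2·57000/13500) = √(2.56 + 8.44) = 3.32 m/s.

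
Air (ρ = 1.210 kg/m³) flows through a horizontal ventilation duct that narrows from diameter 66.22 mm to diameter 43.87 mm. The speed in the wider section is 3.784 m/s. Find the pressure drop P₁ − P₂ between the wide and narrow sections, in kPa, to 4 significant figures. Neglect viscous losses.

ΔP = 0.03631 kPa

By continuity, v₂ = v₁·A₁/A₂ = 3.784·(34.44/15.12) = 8.622 m/s.
Bernoulli (h₁ = h₂): P₁ − P₂ = ½ρ(v₂² − v₁²).
P₁ − P₂ = ½·1.210·(8.622² − 3.784²) = ½·1.210·60.02 = 36.31 Pa.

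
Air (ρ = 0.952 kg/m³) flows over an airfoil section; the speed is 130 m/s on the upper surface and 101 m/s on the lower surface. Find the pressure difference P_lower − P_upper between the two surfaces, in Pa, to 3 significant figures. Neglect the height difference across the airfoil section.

The pressure is lower where the speed is higher: ΔP = ½ρ(v_up² − v_low²).
ΔP = ½·0.952·(130² − 101²) = 3190 Pa.

ΔP ≈ 3190 Pa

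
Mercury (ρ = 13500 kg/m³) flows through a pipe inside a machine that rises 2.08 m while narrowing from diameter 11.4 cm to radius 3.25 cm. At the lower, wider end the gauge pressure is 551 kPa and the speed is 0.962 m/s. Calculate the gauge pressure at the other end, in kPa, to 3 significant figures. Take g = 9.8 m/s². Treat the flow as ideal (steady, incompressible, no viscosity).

P₂ = 223 kPa

By continuity, v₂ = v₁·A₁/A₂ = 0.962·(102/33.2) = 2.96 m/s.
Bernoulli: P₁ + ½ρv₁² + ρg h₁ = P₂ + ½ρv₂² + ρg h₂, so P₂ = P₁ + ½ρ(v₁² − v₂²) − ρg(h₂ − h₁).
P₂ = 551000 + ½·13500·(0.962² − 2.96²) − 13500·9.8·(+2.08) = 551000 + (-52900) − (275000) = 223000 Pa.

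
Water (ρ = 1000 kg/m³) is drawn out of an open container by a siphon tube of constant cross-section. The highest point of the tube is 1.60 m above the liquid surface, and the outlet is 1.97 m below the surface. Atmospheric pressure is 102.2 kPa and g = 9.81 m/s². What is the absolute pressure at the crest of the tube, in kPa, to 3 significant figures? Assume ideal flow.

From the surface to the outlet (both open to atmosphere, surface at rest): v = √(2g·h_out) = √(2·9.81·1.97) = 6.22 m/s.
With constant cross-section the crest speed equals v; applying Bernoulli from the surface up to the crest, P_top = P_atm − ½ρv² − ρg·h_top.
P_top = 102200 − ½·1000·6.22² − 1000·9.81·1.60 = 67200 Pa.

67.2 kPa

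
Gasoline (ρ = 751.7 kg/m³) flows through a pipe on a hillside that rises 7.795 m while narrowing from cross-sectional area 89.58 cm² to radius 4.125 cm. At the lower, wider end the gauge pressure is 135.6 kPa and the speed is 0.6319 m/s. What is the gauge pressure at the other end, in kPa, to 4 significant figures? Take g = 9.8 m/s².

The volume flow rate is constant, so v₂ = (A₁/A₂)v₁ = (89.58/53.46)·0.6319 = 1.059 m/s.
Energy conservation along the streamline gives P₂ = P₁ − ½ρ(v₂² − v₁²) − ρg(h₂ − h₁).
P₂ = 135600 + ½·751.7·(0.6319² − 1.059²) − 751.7·9.8·(+7.795) = 135600 + (-271.4) − (57420) = 77910 Pa.

77.91 kPa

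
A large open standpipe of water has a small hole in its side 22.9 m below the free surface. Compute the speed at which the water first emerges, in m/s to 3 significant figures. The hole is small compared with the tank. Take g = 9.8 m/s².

v ≈ 21.2 m/s

With the surface at rest and both surface and jet at atmospheric pressure, Bernoulli gives ρg h = ½ρv², so v = √(2gh) = √(2·9.8·22.9) = 21.2 m/s.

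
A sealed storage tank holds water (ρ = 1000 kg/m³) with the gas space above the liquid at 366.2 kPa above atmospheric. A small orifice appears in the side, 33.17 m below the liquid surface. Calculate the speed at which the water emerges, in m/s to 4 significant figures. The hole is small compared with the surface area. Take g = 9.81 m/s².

Take point 1 at the surface (v₁ ≈ 0) and point 2 at the hole (at atmospheric pressure). Bernoulli: P₁ + ρg h = P_atm + ½ρv₂².
With P₁ − P_atm = 366200 Pa, v₂ = √(2gh + 2ΔP/ρ) = √(2·9.81·33.17 + 2·366200/1000) = 37.19 m/s.

v ≈ 37.19 m/s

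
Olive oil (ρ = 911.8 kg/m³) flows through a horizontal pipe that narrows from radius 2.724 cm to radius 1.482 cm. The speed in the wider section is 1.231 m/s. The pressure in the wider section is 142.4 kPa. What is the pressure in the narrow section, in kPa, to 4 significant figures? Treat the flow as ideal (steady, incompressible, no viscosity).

P₂ = 135.2 kPa

The volume flow rate is constant, so v₂ = (A₁/A₂)v₁ = (23.31/6.900)·1.231 = 4.159 m/s.
Bernoulli (h₁ = h₂): P₁ − P₂ = ½ρ(v₂² − v₁²).
P₂ = P₁ − ½ρ(v₂² − v₁²) = 142400 − ½·911.8·(4.159² − 1.231²) = 142400 − 7195 = 135200 Pa.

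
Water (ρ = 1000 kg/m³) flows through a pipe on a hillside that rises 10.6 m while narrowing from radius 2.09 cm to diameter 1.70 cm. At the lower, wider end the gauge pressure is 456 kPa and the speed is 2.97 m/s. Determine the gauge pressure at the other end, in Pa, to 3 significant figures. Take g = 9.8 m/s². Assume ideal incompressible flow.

P₂ ≈ 195000 Pa

The volume flow rate is constant, so v₂ = (A₁/A₂)v₁ = (13.7/2.27)·2.97 = 18.0 m/s.
Bernoulli: P₁ + ½ρv₁² + ρg h₁ = P₂ + ½ρv₂² + ρg h₂, so P₂ = P₁ + ½ρ(v₁² − v₂²) − ρg(h₂ − h₁).
P₂ = 456000 + ½·1000·(2.97² − 18.0²) − 1000·9.8·(+10.6) = 456000 + (-157000) − (104000) = 195000 Pa.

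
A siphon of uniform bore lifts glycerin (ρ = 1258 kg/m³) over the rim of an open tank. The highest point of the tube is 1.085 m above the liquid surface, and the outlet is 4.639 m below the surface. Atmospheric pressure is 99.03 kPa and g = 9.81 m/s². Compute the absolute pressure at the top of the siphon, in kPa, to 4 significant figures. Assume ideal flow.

P_top ≈ 28.39 kPa

Bernoulli surface→outlet gives ½v² = g·h_out, so v = √(2·9.81·4.639) = 9.540 m/s.
Continuity keeps v the same throughout the tube; from surface to crest, P_atm + 0 = P_top + ½ρv² + ρg·h_top.
P_top = 99030 − ½·1258·9.540² − 1258·9.81·1.085 = 28390 Pa.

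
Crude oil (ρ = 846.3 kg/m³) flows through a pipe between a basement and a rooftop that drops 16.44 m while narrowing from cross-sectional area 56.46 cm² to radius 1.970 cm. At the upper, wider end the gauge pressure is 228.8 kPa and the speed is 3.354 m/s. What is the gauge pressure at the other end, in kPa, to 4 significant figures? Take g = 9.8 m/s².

Continuity gives A₁v₁ = A₂v₂, so v₂ = (56.46 cm²)/(12.19 cm²) × 3.354 m/s = 15.53 m/s.
Applying Bernoulli between the two ends and solving for P₂: P₂ = P₁ + ½ρ(v₁² − v₂²) − ρgΔh.
P₂ = 228800 + ½·846.3·(3.354² − 15.53²) − 846.3·9.8·(−16.44) = 228800 + (-97320) − (-136300) = 267800 Pa.

P₂ ≈ 267.8 kPa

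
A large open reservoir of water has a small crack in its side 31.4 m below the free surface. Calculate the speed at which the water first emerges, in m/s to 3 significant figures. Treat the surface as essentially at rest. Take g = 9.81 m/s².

v ≈ 24.8 m/s

Torricelli's result v = √(2gh) gives v = √(2·9.81·31.4) = 24.8 m/s.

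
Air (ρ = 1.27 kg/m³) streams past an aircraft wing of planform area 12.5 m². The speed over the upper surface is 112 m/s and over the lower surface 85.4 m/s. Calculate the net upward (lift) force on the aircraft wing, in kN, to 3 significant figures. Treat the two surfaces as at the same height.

41.7 kN

From P + ½ρv² = const at equal height, P_low − P_up = ½ρ(v_up² − v_low²).
ΔP = ½·1.27·(112² − 85.4²) = 3330 Pa.
Lift = ΔP · A = 3330 × 12.5 = 41700 N.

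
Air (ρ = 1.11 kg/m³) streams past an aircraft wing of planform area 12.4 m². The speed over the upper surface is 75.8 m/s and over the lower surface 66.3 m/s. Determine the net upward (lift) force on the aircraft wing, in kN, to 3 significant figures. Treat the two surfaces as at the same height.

F ≈ 9.29 kN

From P + ½ρv² = const at equal height, P_low − P_up = ½ρ(v_up² − v_low²).
ΔP = ½·1.11·(75.8² − 66.3²) = 749 Pa.
Lift = ΔP · A = 749 × 12.4 = 9290 N.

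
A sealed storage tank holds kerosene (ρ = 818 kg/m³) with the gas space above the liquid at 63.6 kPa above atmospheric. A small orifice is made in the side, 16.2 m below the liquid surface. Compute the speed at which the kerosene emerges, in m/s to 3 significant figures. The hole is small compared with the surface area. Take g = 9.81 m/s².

Take point 1 at the surface (v₁ ≈ 0) and point 2 at the hole (at atmospheric pressure). Bernoulli: P₁ + ρg h = P_atm + ½ρv₂².
With P₁ − P_atm = 63600 Pa, v₂ = √(2gh + 2ΔP/ρ) = √(2·9.81·16.2 + 2·63600/818) = 21.8 m/s.

v ≈ 21.8 m/s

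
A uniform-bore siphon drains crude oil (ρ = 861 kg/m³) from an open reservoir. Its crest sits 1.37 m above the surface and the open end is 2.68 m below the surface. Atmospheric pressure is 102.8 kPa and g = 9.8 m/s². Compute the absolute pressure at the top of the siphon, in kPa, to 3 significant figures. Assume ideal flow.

The outlet speed comes from Torricelli: v = √(2g·2.68) = 7.25 m/s.
Continuity keeps v the same throughout the tube; from surface to crest, P_atm + 0 = P_top + ½ρv² + ρg·h_top.
P_top = 102800 − ½·861·7.25² − 861·9.8·1.37 = 68600 Pa.

68.6 kPa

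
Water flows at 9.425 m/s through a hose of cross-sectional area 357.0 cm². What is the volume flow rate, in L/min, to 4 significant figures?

Q ≈ 20190 L/min

Q = A·v = 0.03570 m² × 9.425 m/s = 0.3365 m³/s.
Converting: 0.3365 m³/s × 60000 = 20190 L/min.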